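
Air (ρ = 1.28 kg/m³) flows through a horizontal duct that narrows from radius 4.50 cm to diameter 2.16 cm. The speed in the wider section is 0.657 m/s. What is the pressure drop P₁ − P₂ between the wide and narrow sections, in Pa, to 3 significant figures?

Mass conservation (A₁v₁ = A₂v₂) gives v₂ = 0.657 × 63.6/3.66 = 11.4 m/s.
With no height change, Bernoulli's equation is P₁ + ½ρv₁² = P₂ + ½ρv₂².
P₁ − P₂ = ½·1.28·(11.4² − 0.657²) = ½·1.28·130 = 83.0 Pa.

ΔP ≈ 83.0 Pa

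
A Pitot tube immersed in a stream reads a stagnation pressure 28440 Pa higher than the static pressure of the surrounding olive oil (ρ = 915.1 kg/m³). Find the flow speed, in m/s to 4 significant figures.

v ≈ 7.884 m/s

Bernoulli between the free stream and the stagnation point: ½ρv² = P_stag − P_static.
v = √(2ΔP/ρ) = √(2·28440/915.1) = 7.884 m/s.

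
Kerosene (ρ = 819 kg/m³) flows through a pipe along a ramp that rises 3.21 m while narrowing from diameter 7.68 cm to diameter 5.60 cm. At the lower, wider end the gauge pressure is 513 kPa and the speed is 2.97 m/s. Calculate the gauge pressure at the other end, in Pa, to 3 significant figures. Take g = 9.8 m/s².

By continuity, v₂ = v₁·A₁/A₂ = 2.97·(46.3/24.6) = 5.59 m/s.
Applying Bernoulli between the two ends and solving for P₂: P₂ = P₁ + ½ρ(v₁² − v₂²) − ρgΔh.
P₂ = 513000 + ½·819·(2.97² − 5.59²) − 819·9.8·(+3.21) = 513000 + (-9170) − (25800) = 478000 Pa.

P₂ = 478000 Pa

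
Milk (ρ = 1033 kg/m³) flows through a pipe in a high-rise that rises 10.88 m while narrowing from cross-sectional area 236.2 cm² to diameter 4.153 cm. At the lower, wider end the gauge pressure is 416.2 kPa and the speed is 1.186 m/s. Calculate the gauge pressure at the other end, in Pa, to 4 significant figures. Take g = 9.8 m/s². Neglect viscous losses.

P₂ = 85900 Pa

Mass conservation (A₁v₁ = A₂v₂) gives v₂ = 1.186 × 236.2/13.55 = 20.68 m/s.
Applying Bernoulli between the two ends and solving for P₂: P₂ = P₁ + ½ρ(v₁² − v₂²) − ρgΔh.
P₂ = 416200 + ½·1033·(1.186² − 20.68²) − 1033·9.8·(+10.88) = 416200 + (-220200) − (110100) = 85900 Pa.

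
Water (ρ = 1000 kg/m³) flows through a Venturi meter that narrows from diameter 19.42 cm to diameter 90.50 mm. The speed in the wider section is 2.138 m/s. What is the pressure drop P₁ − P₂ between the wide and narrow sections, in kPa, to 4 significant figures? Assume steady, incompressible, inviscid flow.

By continuity, v₂ = v₁·A₁/A₂ = 2.138·(296.2/64.33) = 9.845 m/s.
With no height change, Bernoulli's equation is P₁ + ½ρv₁² = P₂ + ½ρv₂².
P₁ − P₂ = ½·1000·(9.845² − 2.138²) = ½·1000·92.35 = 46170 Pa.

ΔP ≈ 46.17 kPa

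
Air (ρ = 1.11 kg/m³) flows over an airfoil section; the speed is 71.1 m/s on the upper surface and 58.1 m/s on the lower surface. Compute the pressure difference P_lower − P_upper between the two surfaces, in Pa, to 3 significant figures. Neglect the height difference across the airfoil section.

The pressure is lower where the speed is higher: ΔP = ½ρ(v_up² − v_low²).
ΔP = ½·1.11·(71.1² − 58.1²) = 932 Pa.

ΔP ≈ 932 Pa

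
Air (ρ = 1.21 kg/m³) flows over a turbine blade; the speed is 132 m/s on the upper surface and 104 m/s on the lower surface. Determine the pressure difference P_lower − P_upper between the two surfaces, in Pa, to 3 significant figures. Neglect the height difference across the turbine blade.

The pressure is lower where the speed is higher: ΔP = ½ρ(v_up² − v_low²).
ΔP = ½·1.21·(132² − 104²) = 4000 Pa.

ΔP ≈ 4000 Pa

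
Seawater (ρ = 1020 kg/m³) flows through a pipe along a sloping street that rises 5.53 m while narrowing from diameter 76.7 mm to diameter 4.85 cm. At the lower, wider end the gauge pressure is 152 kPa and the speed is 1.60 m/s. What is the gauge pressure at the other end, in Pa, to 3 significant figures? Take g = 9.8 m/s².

The volume flow rate is constant, so v₂ = (A₁/A₂)v₁ = (46.2/18.5)·1.60 = 4.00 m/s.
Bernoulli: P₁ + ½ρv₁² + ρg h₁ = P₂ + ½ρv₂² + ρg h₂, so P₂ = P₁ + ½ρ(v₁² − v₂²) − ρg(h₂ − h₁).
P₂ = 152000 + ½·1020·(1.60² − 4.00²) − 1020·9.8·(+5.53) = 152000 + (-6860) − (55300) = 89900 Pa.

P₂ = 89900 Pa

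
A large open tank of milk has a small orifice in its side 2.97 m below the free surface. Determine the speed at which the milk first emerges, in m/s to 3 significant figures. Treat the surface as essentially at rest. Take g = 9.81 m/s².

Torricelli's result v = √(2gh) gives v = √(2·9.81·2.97) = 7.63 m/s.

7.63 m/s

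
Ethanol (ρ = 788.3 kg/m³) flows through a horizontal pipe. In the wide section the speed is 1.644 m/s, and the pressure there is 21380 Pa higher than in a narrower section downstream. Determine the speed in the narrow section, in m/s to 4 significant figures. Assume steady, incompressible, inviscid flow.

v₂ ≈ 7.546 m/s

Along the level pipe P + ½ρv² is conserved, hence v₂² = v₁² + 2(P₁ − P₂)/ρ.
v₂ = √(1.644² + 2·21380/788.3) = √(2.703 + 54.24) = 7.546 m/s.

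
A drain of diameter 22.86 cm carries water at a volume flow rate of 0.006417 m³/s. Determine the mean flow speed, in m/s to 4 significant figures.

v = 0.1563 m/s

Q = 0.006417 m³/s = 0.006417 m³/s.
v = Q/A = 0.006417 / 0.04104 = 0.1563 m/s.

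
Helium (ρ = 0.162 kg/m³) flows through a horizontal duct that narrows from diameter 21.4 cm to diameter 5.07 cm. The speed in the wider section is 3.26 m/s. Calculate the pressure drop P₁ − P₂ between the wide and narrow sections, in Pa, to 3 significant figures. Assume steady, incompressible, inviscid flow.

The volume flow rate is constant, so v₂ = (A₁/A₂)v₁ = (360/20.2)·3.26 = 58.1 m/s.
With no height change, Bernoulli's equation is P₁ + ½ρv₁² = P₂ + ½ρv₂².
P₁ − P₂ = ½·0.162·(58.1² − 3.26²) = ½·0.162·3360 = 272 Pa.

ΔP ≈ 272 Pa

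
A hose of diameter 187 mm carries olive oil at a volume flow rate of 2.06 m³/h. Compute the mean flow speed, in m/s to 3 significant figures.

v = 0.0208 m/s

Q = 2.06 m³/h = 0.000572 m³/s.
v = Q/A = 0.000572 / 0.0275 = 0.0208 m/s.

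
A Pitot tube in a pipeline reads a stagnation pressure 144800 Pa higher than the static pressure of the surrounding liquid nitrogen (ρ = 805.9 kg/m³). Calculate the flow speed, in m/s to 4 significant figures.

18.96 m/s

At the stagnation point the flow is brought to rest, so Bernoulli gives P_stag − P_static = ½ρv².
v = √(2ΔP/ρ) = √(2·144800/805.9) = 18.96 m/s.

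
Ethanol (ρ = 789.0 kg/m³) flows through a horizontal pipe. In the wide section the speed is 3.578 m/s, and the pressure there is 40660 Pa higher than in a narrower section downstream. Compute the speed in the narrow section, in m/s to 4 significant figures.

Horizontal Bernoulli: P₁ + ½ρv₁² = P₂ + ½ρv₂², so v₂² = v₁² + 2(P₁ − P₂)/ρ.
v₂ = √(3.578² + 2·40660/789.0) = √(12.80 + 103.1) = 10.76 m/s.

v₂ = 10.76 m/s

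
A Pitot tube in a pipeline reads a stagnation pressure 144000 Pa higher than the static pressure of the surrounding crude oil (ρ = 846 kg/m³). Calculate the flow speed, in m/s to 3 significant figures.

v = 18.5 m/s

At the stagnation point the flow is brought to rest, so Bernoulli gives P_stag − P_static = ½ρv².
v = √(2ΔP/ρ) = √(2·144000/846) = 18.5 m/s.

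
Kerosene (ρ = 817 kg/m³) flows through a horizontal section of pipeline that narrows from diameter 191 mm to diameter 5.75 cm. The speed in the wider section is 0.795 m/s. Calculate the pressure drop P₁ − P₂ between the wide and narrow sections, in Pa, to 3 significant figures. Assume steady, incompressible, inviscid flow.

ΔP = 31200 Pa

Continuity gives A₁v₁ = A₂v₂, so v₂ = (287 cm²)/(26.0 cm²) × 0.795 m/s = 8.77 m/s.
With no height change, Bernoulli's equation is P₁ + ½ρv₁² = P₂ + ½ρv₂².
P₁ − P₂ = ½·817·(8.77² − 0.795²) = ½·817·76.3 = 31200 Pa.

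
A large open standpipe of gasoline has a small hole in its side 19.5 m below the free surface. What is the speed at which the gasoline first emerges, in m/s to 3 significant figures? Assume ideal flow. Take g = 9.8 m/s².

19.5 m/s

With the surface at rest and both surface and jet at atmospheric pressure, Bernoulli gives ρg h = ½ρv², so v = √(2gh) = √(2·9.8·19.5) = 19.5 m/s.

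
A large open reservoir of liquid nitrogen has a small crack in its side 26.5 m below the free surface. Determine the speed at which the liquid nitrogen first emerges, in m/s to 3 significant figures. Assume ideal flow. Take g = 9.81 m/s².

v = 22.8 m/s

The surface is effectively still and both ends are open, so ½v² = gh and v = √(2·9.81·26.5) = 22.8 m/s.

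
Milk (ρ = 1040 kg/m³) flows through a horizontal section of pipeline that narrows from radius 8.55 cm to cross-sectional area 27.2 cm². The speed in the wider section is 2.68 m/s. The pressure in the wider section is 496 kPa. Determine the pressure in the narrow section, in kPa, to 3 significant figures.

233 kPa

The volume flow rate is constant, so v₂ = (A₁/A₂)v₁ = (230/27.2)·2.68 = 22.6 m/s.
The pipe is horizontal, so Bernoulli reduces to P₁ + ½ρv₁² = P₂ + ½ρv₂².
P₂ = P₁ − ½ρ(v₂² − v₁²) = 496000 − ½·1040·(22.6² − 2.68²) = 496000 − 263000 = 233000 Pa.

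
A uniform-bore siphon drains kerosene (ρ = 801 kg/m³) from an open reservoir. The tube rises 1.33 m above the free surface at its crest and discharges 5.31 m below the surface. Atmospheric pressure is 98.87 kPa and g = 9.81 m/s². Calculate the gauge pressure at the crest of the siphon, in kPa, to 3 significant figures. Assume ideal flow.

The outlet speed comes from Torricelli: v = √(2g·5.31) = 10.2 m/s.
Continuity keeps v the same throughout the tube; from surface to crest, P_atm + 0 = P_top + ½ρv² + ρg·h_top.
P_top = 98870 − ½·801·10.2² − 801·9.81·1.33 = 46700 Pa. So P_gauge = P_top − P_atm = -52200 Pa.

P_gauge ≈ -52.2 kPa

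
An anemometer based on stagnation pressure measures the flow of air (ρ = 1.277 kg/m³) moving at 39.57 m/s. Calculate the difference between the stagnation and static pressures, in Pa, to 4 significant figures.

The dynamic pressure equals the rise in static pressure at the stagnation point: ΔP = ½ρv².
ΔP = ½·1.277·39.57² = 999.8 Pa.

ΔP ≈ 999.8 Pa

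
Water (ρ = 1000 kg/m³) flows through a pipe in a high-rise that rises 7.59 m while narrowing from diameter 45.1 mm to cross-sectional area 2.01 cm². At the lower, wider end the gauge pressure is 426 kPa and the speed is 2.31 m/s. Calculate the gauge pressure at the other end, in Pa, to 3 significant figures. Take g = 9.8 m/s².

The volume flow rate is constant, so v₂ = (A₁/A₂)v₁ = (16.0/2.01)·2.31 = 18.4 m/s.
Energy conservation along the streamline gives P₂ = P₁ − ½ρ(v₂² − v₁²) − ρg(h₂ − h₁).
P₂ = 426000 + ½·1000·(2.31² − 18.4²) − 1000·9.8·(+7.59) = 426000 + (-166000) − (74400) = 186000 Pa.

P₂ = 186000 Pa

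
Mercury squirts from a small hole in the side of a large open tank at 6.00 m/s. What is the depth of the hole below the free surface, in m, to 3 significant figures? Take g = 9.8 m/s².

h ≈ 1.84 m

Inverting v = √(2gh) gives h = v² / 2g.
h = 6.00²/(2·9.8) = 36.0/19.60 = 1.84 m.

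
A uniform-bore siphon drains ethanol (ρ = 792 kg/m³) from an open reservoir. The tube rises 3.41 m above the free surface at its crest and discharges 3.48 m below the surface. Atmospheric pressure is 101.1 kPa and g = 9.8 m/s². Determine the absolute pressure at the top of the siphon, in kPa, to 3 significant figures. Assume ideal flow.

From the surface to the outlet (both open to atmosphere, surface at rest): v = √(2g·h_out) = √(2·9.8·3.48) = 8.26 m/s.
The bore is uniform, so the speed at the crest is the same v. Bernoulli surface→crest: P_atm = P_top + ½ρv² + ρg·h_top.
P_top = 101100 − ½·792·8.26² − 792·9.8·3.41 = 47600 Pa.

P_top ≈ 47.6 kPa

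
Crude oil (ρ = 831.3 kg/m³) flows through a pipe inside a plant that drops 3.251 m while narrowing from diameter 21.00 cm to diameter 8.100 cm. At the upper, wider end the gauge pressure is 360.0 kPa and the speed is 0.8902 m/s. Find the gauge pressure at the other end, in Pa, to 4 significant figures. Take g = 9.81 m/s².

P₂ = 372000 Pa

Continuity gives A₁v₁ = A₂v₂, so v₂ = (346.4 cm²)/(51.53 cm²) × 0.8902 m/s = 5.984 m/s.
Applying Bernoulli between the two ends and solving for P₂: P₂ = P₁ + ½ρ(v₁² − v₂²) − ρgΔh.
P₂ = 360000 + ½·831.3·(0.8902² − 5.984²) − 831.3·9.81·(−3.251) = 360000 + (-14550) − (-26510) = 372000 Pa.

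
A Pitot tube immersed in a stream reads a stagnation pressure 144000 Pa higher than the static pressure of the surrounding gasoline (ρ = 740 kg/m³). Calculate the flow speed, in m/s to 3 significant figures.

At the stagnation point the flow is brought to rest, so Bernoulli gives P_stag − P_static = ½ρv².
v = √(2ΔP/ρ) = √(2·144000/740) = 19.7 m/s.

19.7 m/s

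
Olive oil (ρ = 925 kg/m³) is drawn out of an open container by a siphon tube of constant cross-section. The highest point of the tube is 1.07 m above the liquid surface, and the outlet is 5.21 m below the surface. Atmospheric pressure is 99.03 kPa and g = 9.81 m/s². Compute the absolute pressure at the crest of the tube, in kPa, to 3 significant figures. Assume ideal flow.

The outlet speed comes from Torricelli: v = √(2g·5.21) = 10.1 m/s.
With constant cross-section the crest speed equals v; applying Bernoulli from the surface up to the crest, P_top = P_atm − ½ρv² − ρg·h_top.
P_top = 99030 − ½·925·10.1² − 925·9.81·1.07 = 42000 Pa.

P_top ≈ 42.0 kPa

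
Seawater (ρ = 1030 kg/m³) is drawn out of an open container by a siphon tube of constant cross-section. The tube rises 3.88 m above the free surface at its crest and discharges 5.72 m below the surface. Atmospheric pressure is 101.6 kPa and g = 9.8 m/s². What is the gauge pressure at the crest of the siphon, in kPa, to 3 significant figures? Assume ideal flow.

The outlet speed comes from Torricelli: v = √(2g·5.72) = 10.6 m/s.
The bore is uniform, so the speed at the crest is the same v. Bernoulli surface→crest: P_atm = P_top + ½ρv² + ρg·h_top.
P_top = 101600 − ½·1030·10.6² − 1030·9.8·3.88 = 4700 Pa. So P_gauge = P_top − P_atm = -96900 Pa.

P_gauge = -96.9 kPa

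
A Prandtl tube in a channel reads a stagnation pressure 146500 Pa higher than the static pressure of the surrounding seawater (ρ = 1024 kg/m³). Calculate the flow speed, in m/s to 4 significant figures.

At the stagnation point the flow is brought to rest, so Bernoulli gives P_stag − P_static = ½ρv².
v = √(2ΔP/ρ) = √(2·146500/1024) = 16.92 m/s.

v ≈ 16.92 m/s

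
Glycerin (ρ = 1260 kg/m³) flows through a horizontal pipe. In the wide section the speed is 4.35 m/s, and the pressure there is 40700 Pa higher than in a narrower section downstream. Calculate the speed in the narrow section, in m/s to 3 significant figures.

v₂ ≈ 9.14 m/s

Horizontal Bernoulli: P₁ + ½ρv₁² = P₂ + ½ρv₂², so v₂² = v₁² + 2(P₁ − P₂)/ρ.
v₂ = √(4.35² + 2·40700/1260) = √(18.9 + 64.6) = 9.14 m/s.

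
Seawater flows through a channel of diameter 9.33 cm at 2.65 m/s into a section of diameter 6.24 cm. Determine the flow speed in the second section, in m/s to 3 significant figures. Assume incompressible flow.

5.92 m/s

By continuity, v₂ = v₁·A₁/A₂ = 2.65·(68.4/30.6) = 5.92 m/s.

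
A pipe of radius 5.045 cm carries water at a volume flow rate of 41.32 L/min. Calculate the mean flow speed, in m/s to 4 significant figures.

v ≈ 0.08613 m/s

Q = 41.32 L/min = 0.0006887 m³/s.
v = Q/A = 0.0006887 / 0.007996 = 0.08613 m/s.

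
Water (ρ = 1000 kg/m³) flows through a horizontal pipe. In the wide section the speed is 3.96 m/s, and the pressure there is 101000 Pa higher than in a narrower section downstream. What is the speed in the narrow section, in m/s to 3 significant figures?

Horizontal Bernoulli: P₁ + ½ρv₁² = P₂ + ½ρv₂², so v₂² = v₁² + 2(P₁ − P₂)/ρ.
v₂ = √(3.96² + 2·101000/1000) = √(15.7 + 202) = 14.8 m/s.

v₂ = 14.8 m/s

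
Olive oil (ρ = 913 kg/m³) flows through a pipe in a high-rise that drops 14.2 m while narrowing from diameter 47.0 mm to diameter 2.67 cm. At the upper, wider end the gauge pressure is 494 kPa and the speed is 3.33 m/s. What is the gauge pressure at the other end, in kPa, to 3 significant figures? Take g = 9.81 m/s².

By continuity, v₂ = v₁·A₁/A₂ = 3.33·(17.3/5.60) = 10.3 m/s.
Bernoulli: P₁ + ½ρv₁² + ρg h₁ = P₂ + ½ρv₂² + ρg h₂, so P₂ = P₁ + ½ρ(v₁² − v₂²) − ρg(h₂ − h₁).
P₂ = 494000 + ½·913·(3.33² − 10.3²) − 913·9.81·(−14.2) = 494000 + (-43500) − (-127000) = 578000 Pa.

578 kPa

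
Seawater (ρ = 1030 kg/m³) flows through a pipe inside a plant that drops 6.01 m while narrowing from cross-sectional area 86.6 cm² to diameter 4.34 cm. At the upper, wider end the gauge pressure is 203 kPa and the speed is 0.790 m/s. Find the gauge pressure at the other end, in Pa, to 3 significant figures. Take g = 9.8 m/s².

Continuity gives A₁v₁ = A₂v₂, so v₂ = (86.6 cm²)/(14.8 cm²) × 0.790 m/s = 4.62 m/s.
Bernoulli: P₁ + ½ρv₁² + ρg h₁ = P₂ + ½ρv₂² + ρg h₂, so P₂ = P₁ + ½ρ(v₁² − v₂²) − ρg(h₂ − h₁).
P₂ = 203000 + ½·1030·(0.790² − 4.62²) − 1030·9.8·(−6.01) = 203000 + (-10700) − (-60700) = 253000 Pa.

P₂ = 253000 Pa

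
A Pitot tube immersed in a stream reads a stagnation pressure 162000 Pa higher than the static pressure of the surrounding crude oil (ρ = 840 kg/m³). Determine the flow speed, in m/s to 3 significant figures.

The dynamic pressure equals the rise in static pressure at the stagnation point: ΔP = ½ρv².
v = √(2ΔP/ρ) = √(2·162000/840) = 19.6 m/s.

v ≈ 19.6 m/s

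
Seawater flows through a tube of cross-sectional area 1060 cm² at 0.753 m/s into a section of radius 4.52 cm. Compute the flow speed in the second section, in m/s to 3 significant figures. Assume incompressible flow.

v₂ ≈ 12.4 m/s

The volume flow rate is constant, so v₂ = (A₁/A₂)v₁ = (1060/64.2)·0.753 = 12.4 m/s.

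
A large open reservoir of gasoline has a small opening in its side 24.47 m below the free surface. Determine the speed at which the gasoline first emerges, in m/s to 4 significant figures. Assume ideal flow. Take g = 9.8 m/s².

With the surface at rest and both surface and jet at atmospheric pressure, Bernoulli gives ρg h = ½ρv², so v = √(2gh) = √(2·9.8·24.47) = 21.90 m/s.

v ≈ 21.90 m/s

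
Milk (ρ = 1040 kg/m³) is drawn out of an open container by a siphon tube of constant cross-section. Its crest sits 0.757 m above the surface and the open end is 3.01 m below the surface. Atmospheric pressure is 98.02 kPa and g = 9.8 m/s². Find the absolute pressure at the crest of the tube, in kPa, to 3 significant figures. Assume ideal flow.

Bernoulli surface→outlet gives ½v² = g·h_out, so v = √(2·9.8·3.01) = 7.68 m/s.
With constant cross-section the crest speed equals v; applying Bernoulli from the surface up to the crest, P_top = P_atm − ½ρv² − ρg·h_top.
P_top = 98020 − ½·1040·7.68² − 1040·9.8·0.757 = 59600 Pa.

P_top = 59.6 kPa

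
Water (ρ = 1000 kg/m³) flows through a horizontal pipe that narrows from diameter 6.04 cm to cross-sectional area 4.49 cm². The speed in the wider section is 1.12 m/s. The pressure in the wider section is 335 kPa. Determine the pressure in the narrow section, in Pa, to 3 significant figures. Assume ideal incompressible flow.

By continuity, v₂ = v₁·A₁/A₂ = 1.12·(28.7/4.49) = 7.15 m/s.
Along the horizontal streamline, P + ½ρv² is constant.
P₂ = P₁ − ½ρ(v₂² − v₁²) = 335000 − ½·1000·(7.15² − 1.12²) = 335000 − 24900 = 310000 Pa.

P₂ = 310000 Pa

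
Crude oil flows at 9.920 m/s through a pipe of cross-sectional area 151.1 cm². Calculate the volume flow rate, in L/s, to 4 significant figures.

Q = A·v = 0.01511 m² × 9.920 m/s = 0.1499 m³/s.
Converting: 0.1499 m³/s × 1000 = 149.9 L/s.

Q ≈ 149.9 L/s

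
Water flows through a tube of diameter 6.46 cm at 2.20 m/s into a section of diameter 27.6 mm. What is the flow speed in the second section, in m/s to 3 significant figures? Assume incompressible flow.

By continuity, v₂ = v₁·A₁/A₂ = 2.20·(32.8/5.98) = 12.1 m/s.

v₂ ≈ 12.1 m/s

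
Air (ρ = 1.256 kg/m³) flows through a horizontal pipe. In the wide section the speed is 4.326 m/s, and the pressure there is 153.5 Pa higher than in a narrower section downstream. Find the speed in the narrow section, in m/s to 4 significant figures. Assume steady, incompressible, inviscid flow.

v₂ = 16.22 m/s

Along the level pipe P + ½ρv² is conserved, hence v₂² = v₁² + 2(P₁ − P₂)/ρ.
v₂ = √(4.326² + 2·153.5/1.256) = √(18.71 + 244.4) = 16.22 m/s.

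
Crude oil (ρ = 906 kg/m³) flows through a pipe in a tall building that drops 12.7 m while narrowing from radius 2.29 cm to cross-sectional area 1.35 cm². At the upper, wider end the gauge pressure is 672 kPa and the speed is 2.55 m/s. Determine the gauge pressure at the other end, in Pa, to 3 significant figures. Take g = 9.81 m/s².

Continuity gives A₁v₁ = A₂v₂, so v₂ = (16.5 cm²)/(1.35 cm²) × 2.55 m/s = 31.1 m/s.
Energy conservation along the streamline gives P₂ = P₁ − ½ρ(v₂² − v₁²) − ρg(h₂ − h₁).
P₂ = 672000 + ½·906·(2.55² − 31.1²) − 906·9.81·(−12.7) = 672000 + (-436000) − (-113000) = 349000 Pa.

P₂ ≈ 349000 Pa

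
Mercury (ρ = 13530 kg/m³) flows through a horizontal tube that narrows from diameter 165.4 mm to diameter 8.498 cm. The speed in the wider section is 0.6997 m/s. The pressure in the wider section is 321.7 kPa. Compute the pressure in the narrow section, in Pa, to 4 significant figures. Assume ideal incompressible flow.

The volume flow rate is constant, so v₂ = (A₁/A₂)v₁ = (214.9/56.72)·0.6997 = 2.651 m/s.
Bernoulli (h₁ = h₂): P₁ − P₂ = ½ρ(v₂² − v₁²).
P₂ = P₁ − ½ρ(v₂² − v₁²) = 321700 − ½·13530·(2.651² − 0.6997²) = 321700 − 44220 = 277500 Pa.

277500 Pa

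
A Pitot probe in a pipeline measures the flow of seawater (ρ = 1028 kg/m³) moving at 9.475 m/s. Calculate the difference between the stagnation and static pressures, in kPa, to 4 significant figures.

ΔP ≈ 46.14 kPa

The dynamic pressure equals the rise in static pressure at the stagnation point: ΔP = ½ρv².
ΔP = ½·1028·9.475² = 46140 Pa.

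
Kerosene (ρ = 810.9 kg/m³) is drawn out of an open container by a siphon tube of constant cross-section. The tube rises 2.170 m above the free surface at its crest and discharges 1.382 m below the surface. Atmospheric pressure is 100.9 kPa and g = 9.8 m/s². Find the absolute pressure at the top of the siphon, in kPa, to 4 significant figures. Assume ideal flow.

P_top = 72.67 kPa

The outlet speed comes from Torricelli: v = √(2g·1.382) = 5.205 m/s.
The bore is uniform, so the speed at the crest is the same v. Bernoulli surface→crest: P_atm = P_top + ½ρv² + ρg·h_top.
P_top = 100900 − ½·810.9·5.205² − 810.9·9.8·2.170 = 72670 Pa.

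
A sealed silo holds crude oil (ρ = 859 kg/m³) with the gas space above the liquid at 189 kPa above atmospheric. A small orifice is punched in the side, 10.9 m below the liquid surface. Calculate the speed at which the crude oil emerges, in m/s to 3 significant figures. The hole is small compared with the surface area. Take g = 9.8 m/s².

Take point 1 at the surface (v₁ ≈ 0) and point 2 at the hole (at atmospheric pressure). Bernoulli: P₁ + ρg h = P_atm + ½ρv₂².
With P₁ − P_atm = 189000 Pa, v₂ = √(2gh + 2ΔP/ρ) = √(2·9.8·10.9 + 2·189000/859) = 25.6 m/s.

25.6 m/s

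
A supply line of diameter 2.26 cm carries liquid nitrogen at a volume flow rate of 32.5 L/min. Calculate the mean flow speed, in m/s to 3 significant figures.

v = 1.35 m/s

Q = 32.5 L/min = 0.000542 m³/s.
v = Q/A = 0.000542 / 0.000401 = 1.35 m/s.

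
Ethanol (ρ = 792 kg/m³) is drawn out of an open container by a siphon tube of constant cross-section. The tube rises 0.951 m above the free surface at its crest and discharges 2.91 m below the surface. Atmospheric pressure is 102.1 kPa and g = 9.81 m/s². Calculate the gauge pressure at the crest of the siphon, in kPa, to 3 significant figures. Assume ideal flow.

-30.0 kPa

Bernoulli surface→outlet gives ½v² = g·h_out, so v = √(2·9.81·2.91) = 7.56 m/s.
The bore is uniform, so the speed at the crest is the same v. Bernoulli surface→crest: P_atm = P_top + ½ρv² + ρg·h_top.
P_top = 102100 − ½·792·7.56² − 792·9.81·0.951 = 72100 Pa. So P_gauge = P_top − P_atm = -30000 Pa.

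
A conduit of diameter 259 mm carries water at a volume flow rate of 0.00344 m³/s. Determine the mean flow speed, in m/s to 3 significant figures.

0.0653 m/s

Q = 0.00344 m³/s = 0.00344 m³/s.
v = Q/A = 0.00344 / 0.0527 = 0.0653 m/s.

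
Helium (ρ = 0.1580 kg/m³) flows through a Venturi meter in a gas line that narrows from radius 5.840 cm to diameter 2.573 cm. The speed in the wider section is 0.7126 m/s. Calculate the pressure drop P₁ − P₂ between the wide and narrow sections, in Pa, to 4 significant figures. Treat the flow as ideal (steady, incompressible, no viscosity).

The volume flow rate is constant, so v₂ = (A₁/A₂)v₁ = (107.1/5.200)·0.7126 = 14.68 m/s.
The pipe is horizontal, so Bernoulli reduces to P₁ + ½ρv₁² = P₂ + ½ρv₂².
P₁ − P₂ = ½·0.1580·(14.68² − 0.7126²) = ½·0.1580·215.1 = 16.99 Pa.

ΔP ≈ 16.99 Pa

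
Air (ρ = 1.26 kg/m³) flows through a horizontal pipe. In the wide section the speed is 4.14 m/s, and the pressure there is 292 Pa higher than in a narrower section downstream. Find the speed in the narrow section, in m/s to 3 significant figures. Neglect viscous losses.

With h₁ = h₂, rearranging Bernoulli gives v₂ = √(v₁² + 2ΔP/ρ).
v₂ = √(4.14² + 2·292/1.26) = √(17.1 + 463) = 21.9 m/s.

v₂ ≈ 21.9 m/s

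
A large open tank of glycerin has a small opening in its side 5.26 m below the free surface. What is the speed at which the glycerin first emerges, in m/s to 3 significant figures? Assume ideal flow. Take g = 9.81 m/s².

10.2 m/s

The surface is effectively still and both ends are open, so ½v² = gh and v = √(2·9.81·5.26) = 10.2 m/s.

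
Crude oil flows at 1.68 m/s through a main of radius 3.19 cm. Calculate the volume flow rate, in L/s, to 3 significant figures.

Q ≈ 5.37 L/s

Q = A·v = 0.00320 m² × 1.68 m/s = 0.00537 m³/s.
Converting: 0.00537 m³/s × 1000 = 5.37 L/s.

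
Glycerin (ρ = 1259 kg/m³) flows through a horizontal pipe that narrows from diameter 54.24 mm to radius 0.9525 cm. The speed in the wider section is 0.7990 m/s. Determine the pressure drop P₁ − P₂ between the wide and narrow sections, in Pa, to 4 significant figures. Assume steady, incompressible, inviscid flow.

ΔP ≈ 26010 Pa

The volume flow rate is constant, so v₂ = (A₁/A₂)v₁ = (23.11/2.850)·0.7990 = 6.477 m/s.
Bernoulli (h₁ = h₂): P₁ − P₂ = ½ρ(v₂² − v₁²).
P₁ − P₂ = ½·1259·(6.477² − 0.7990²) = ½·1259·41.32 = 26010 Pa.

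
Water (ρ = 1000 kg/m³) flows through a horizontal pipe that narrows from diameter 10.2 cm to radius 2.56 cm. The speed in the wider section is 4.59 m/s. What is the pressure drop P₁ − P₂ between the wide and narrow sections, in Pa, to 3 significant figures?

ΔP = 155000 Pa

By continuity, v₂ = v₁·A₁/A₂ = 4.59·(81.7/20.6) = 18.2 m/s.
Bernoulli (h₁ = h₂): P₁ − P₂ = ½ρ(v₂² − v₁²).
P₁ − P₂ = ½·1000·(18.2² − 4.59²) = ½·1000·311 = 155000 Pa.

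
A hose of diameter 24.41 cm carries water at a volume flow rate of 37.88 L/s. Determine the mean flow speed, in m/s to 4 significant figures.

Q = 37.88 L/s = 0.03788 m³/s.
v = Q/A = 0.03788 / 0.04680 = 0.8094 m/s.

v = 0.8094 m/s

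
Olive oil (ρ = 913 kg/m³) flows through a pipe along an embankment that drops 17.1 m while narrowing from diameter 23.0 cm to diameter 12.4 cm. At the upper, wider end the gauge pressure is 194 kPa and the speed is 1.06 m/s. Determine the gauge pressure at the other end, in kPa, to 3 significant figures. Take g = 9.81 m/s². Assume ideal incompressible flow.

The volume flow rate is constant, so v₂ = (A₁/A₂)v₁ = (415/121)·1.06 = 3.65 m/s.
Energy conservation along the streamline gives P₂ = P₁ − ½ρ(v₂² − v₁²) − ρg(h₂ − h₁).
P₂ = 194000 + ½·913·(1.06² − 3.65²) − 913·9.81·(−17.1) = 194000 + (-5560) − (-153000) = 342000 Pa.

P₂ ≈ 342 kPa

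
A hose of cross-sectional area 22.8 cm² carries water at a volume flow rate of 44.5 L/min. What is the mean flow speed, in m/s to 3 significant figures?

v ≈ 0.325 m/s

Q = 44.5 L/min = 0.000742 m³/s.
v = Q/A = 0.000742 / 0.00228 = 0.325 m/s.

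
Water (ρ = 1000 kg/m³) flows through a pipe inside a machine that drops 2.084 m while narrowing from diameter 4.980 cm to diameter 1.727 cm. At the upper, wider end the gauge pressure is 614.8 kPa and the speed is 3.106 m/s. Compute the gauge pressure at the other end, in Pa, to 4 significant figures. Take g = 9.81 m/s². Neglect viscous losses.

Mass conservation (A₁v₁ = A₂v₂) gives v₂ = 3.106 × 19.48/2.342 = 25.83 m/s.
Applying Bernoulli between the two ends and solving for P₂: P₂ = P₁ + ½ρ(v₁² − v₂²) − ρgΔh.
P₂ = 614800 + ½·1000·(3.106² − 25.83²) − 1000·9.81·(−2.084) = 614800 + (-328700) − (-20440) = 306500 Pa.

P₂ = 306500 Pa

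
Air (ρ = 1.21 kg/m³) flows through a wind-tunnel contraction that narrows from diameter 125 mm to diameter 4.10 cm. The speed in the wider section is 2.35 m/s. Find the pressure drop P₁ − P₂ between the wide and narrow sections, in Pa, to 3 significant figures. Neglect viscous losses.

ΔP ≈ 285 Pa

Continuity gives A₁v₁ = A₂v₂, so v₂ = (123 cm²)/(13.2 cm²) × 2.35 m/s = 21.8 m/s.
Bernoulli (h₁ = h₂): P₁ − P₂ = ½ρ(v₂² − v₁²).
P₁ − P₂ = ½·1.21·(21.8² − 2.35²) = ½·1.21·472 = 285 Pa.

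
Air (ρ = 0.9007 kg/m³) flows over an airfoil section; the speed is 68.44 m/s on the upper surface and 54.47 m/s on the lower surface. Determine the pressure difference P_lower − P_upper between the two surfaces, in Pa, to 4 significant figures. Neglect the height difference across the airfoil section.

ΔP ≈ 773.3 Pa

The pressure is lower where the speed is higher: ΔP = ½ρ(v_up² − v_low²).
ΔP = ½·0.9007·(68.44² − 54.47²) = 773.3 Pa.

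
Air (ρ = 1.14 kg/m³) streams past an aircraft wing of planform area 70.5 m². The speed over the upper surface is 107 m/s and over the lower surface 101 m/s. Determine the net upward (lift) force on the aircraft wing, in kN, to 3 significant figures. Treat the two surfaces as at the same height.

50.2 kN

From P + ½ρv² = const at equal height, P_low − P_up = ½ρ(v_up² − v_low²).
ΔP = ½·1.14·(107² − 101²) = 711 Pa.
Lift = ΔP · A = 711 × 70.5 = 50200 N.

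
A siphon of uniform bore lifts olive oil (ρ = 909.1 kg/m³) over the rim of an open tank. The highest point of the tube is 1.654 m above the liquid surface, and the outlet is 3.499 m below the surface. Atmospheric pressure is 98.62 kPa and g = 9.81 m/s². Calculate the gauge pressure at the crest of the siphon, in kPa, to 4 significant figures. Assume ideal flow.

P_gauge ≈ -45.96 kPa

From the surface to the outlet (both open to atmosphere, surface at rest): v = √(2g·h_out) = √(2·9.81·3.499) = 8.286 m/s.
The bore is uniform, so the speed at the crest is the same v. Bernoulli surface→crest: P_atm = P_top + ½ρv² + ρg·h_top.
P_top = 98620 − ½·909.1·8.286² − 909.1·9.81·1.654 = 52660 Pa. So P_gauge = P_top − P_atm = -45960 Pa.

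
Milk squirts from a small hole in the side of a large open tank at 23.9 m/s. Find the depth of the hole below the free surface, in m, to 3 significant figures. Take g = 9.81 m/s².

Inverting v = √(2gh) gives h = v² / 2g.
h = 23.9²/(2·9.81) = 571/19.62 = 29.1 m.

h = 29.1 m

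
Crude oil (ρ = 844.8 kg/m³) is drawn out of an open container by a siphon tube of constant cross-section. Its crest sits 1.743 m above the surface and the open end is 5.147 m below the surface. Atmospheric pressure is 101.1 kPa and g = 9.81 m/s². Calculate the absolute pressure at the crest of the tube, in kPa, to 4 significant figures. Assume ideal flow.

From the surface to the outlet (both open to atmosphere, surface at rest): v = √(2g·h_out) = √(2·9.81·5.147) = 10.05 m/s.
The bore is uniform, so the speed at the crest is the same v. Bernoulli surface→crest: P_atm = P_top + ½ρv² + ρg·h_top.
P_top = 101100 − ½·844.8·10.05² − 844.8·9.81·1.743 = 44000 Pa.

44.00 kPa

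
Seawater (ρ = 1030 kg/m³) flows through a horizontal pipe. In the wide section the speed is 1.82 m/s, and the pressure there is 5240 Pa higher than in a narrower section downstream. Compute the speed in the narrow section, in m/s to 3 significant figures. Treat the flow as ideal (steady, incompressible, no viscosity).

With h₁ = h₂, rearranging Bernoulli gives v₂ = √(v₁² + 2ΔP/ρ).
v₂ = √(1.82² + 2·5240/1030) = √(3.31 + 10.2) = 3.67 m/s.

v₂ ≈ 3.67 m/s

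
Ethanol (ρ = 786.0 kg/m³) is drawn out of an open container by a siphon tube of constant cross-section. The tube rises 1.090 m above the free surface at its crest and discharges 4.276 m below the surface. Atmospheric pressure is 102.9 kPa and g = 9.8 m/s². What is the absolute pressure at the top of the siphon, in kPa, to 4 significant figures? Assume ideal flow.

61.57 kPa

From the surface to the outlet (both open to atmosphere, surface at rest): v = √(2g·h_out) = √(2·9.8·4.276) = 9.155 m/s.
Continuity keeps v the same throughout the tube; from surface to crest, P_atm + 0 = P_top + ½ρv² + ρg·h_top.
P_top = 102900 − ½·786.0·9.155² − 786.0·9.8·1.090 = 61570 Pa.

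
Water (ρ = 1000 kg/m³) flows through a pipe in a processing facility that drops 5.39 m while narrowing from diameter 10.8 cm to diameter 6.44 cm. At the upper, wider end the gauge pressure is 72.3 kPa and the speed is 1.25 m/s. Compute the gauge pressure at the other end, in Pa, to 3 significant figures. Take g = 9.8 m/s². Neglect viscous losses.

P₂ ≈ 120000 Pa

The volume flow rate is constant, so v₂ = (A₁/A₂)v₁ = (91.6/32.6)·1.25 = 3.52 m/s.
Applying Bernoulli between the two ends and solving for P₂: P₂ = P₁ + ½ρ(v₁² − v₂²) − ρgΔh.
P₂ = 72300 + ½·1000·(1.25² − 3.52²) − 1000·9.8·(−5.39) = 72300 + (-5400) − (-52800) = 120000 Pa.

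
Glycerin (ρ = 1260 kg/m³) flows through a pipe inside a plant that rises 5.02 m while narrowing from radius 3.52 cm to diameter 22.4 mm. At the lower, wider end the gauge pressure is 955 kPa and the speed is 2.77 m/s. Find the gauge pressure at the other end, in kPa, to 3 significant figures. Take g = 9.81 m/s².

The volume flow rate is constant, so v₂ = (A₁/A₂)v₁ = (38.9/3.94)·2.77 = 27.4 m/s.
Applying Bernoulli between the two ends and solving for P₂: P₂ = P₁ + ½ρ(v₁² − v₂²) − ρgΔh.
P₂ = 955000 + ½·1260·(2.77² − 27.4²) − 1260·9.81·(+5.02) = 955000 + (-467000) − (62100) = 426000 Pa.

P₂ = 426 kPa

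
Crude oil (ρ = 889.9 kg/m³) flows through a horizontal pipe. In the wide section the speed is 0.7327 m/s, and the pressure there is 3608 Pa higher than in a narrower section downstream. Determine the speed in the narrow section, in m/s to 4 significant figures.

Along the level pipe P + ½ρv² is conserved, hence v₂² = v₁² + 2(P₁ − P₂)/ρ.
v₂ = √(0.7327² + 2·3608/889.9) = √(0.5368 + 8.109) = 2.940 m/s.

2.940 m/s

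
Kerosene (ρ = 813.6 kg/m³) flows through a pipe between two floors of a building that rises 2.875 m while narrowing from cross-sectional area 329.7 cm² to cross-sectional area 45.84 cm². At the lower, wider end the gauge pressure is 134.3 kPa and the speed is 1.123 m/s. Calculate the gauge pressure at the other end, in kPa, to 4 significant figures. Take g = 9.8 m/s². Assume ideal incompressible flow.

By continuity, v₂ = v₁·A₁/A₂ = 1.123·(329.7/45.84) = 8.077 m/s.
Energy conservation along the streamline gives P₂ = P₁ − ½ρ(v₂² − v₁²) − ρg(h₂ − h₁).
P₂ = 134300 + ½·813.6·(1.123² − 8.077²) − 813.6·9.8·(+2.875) = 134300 + (-26030) − (22920) = 85350 Pa.

85.35 kPa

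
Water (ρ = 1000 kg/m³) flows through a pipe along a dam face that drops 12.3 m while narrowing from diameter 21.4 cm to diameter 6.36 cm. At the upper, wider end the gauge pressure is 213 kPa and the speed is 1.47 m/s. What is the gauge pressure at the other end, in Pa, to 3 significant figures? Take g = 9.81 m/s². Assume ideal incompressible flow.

P₂ ≈ 196000 Pa

The volume flow rate is constant, so v₂ = (A₁/A₂)v₁ = (360/31.8)·1.47 = 16.6 m/s.
Energy conservation along the streamline gives P₂ = P₁ − ½ρ(v₂² − v₁²) − ρg(h₂ − h₁).
P₂ = 213000 + ½·1000·(1.47² − 16.6²) − 1000·9.81·(−12.3) = 213000 + (-137000) − (-121000) = 196000 Pa.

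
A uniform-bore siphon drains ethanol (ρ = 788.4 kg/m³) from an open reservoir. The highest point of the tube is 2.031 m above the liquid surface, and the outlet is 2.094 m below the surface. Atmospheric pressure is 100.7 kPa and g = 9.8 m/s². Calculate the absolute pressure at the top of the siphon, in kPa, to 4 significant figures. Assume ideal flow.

From the surface to the outlet (both open to atmosphere, surface at rest): v = √(2g·h_out) = √(2·9.8·2.094) = 6.406 m/s.
With constant cross-section the crest speed equals v; applying Bernoulli from the surface up to the crest, P_top = P_atm − ½ρv² − ρg·h_top.
P_top = 100700 − ½·788.4·6.406² − 788.4·9.8·2.031 = 68830 Pa.

P_top ≈ 68.83 kPa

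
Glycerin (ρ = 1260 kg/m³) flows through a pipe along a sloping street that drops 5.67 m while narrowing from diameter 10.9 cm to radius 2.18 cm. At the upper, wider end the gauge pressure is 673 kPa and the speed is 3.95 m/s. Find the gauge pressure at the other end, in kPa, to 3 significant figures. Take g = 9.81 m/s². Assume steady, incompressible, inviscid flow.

Mass conservation (A₁v₁ = A₂v₂) gives v₂ = 3.95 × 93.3/14.9 = 24.7 m/s.
Applying Bernoulli between the two ends and solving for P₂: P₂ = P₁ + ½ρ(v₁² − v₂²) − ρgΔh.
P₂ = 673000 + ½·1260·(3.95² − 24.7²) − 1260·9.81·(−5.67) = 673000 + (-374000) − (-70100) = 369000 Pa.

P₂ = 369 kPa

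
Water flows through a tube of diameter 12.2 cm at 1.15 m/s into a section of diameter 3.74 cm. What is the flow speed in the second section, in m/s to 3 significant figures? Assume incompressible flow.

Mass conservation (A₁v₁ = A₂v₂) gives v₂ = 1.15 × 117/11.0 = 12.2 m/s.

v₂ ≈ 12.2 m/s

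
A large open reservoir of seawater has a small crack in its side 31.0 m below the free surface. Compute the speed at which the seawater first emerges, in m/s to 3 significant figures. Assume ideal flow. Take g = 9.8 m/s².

v ≈ 24.6 m/s

With the surface at rest and both surface and jet at atmospheric pressure, Bernoulli gives ρg h = ½ρv², so v = √(2gh) = √(2·9.8·31.0) = 24.6 m/s.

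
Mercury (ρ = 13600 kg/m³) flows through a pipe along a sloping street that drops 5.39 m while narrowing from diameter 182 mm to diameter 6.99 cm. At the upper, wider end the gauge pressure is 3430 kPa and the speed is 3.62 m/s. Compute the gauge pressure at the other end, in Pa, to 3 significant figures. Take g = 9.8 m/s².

Continuity gives A₁v₁ = A₂v₂, so v₂ = (260 cm²)/(38.4 cm²) × 3.62 m/s = 24.5 m/s.
Applying Bernoulli between the two ends and solving for P₂: P₂ = P₁ + ½ρ(v₁² − v₂²) − ρgΔh.
P₂ = 3430000 + ½·13600·(3.62² − 24.5²) − 13600·9.8·(−5.39) = 3430000 + (-4010000) − (-718000) = 142000 Pa.

142000 Pa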